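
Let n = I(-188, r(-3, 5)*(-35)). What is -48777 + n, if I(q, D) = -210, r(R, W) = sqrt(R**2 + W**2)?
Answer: -48987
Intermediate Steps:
n = -210
-48777 + n = -48777 - 210 = -48987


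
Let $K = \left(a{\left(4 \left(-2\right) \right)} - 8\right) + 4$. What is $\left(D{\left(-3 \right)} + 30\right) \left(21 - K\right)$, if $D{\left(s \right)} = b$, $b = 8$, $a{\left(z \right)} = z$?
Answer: $1254$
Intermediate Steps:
$D{\left(s \right)} = 8$
$K = -12$ ($K = \left(4 \left(-2\right) - 8\right) + 4 = \left(-8 - 8\right) + 4 = -16 + 4 = -12$)
$\left(D{\left(-3 \right)} + 30\right) \left(21 - K\right) = \left(8 + 30\right) \left(21 - -12\right) = 38 \left(21 + 12\right) = 38 \cdot 33 = 1254$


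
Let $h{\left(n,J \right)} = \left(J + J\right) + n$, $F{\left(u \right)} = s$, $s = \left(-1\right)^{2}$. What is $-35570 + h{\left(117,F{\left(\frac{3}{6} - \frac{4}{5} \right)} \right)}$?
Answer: $-35451$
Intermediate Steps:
$s = 1$
$F{\left(u \right)} = 1$
$h{\left(n,J \right)} = n + 2 J$ ($h{\left(n,J \right)} = 2 J + n = n + 2 J$)
$-35570 + h{\left(117,F{\left(\frac{3}{6} - \frac{4}{5} \right)} \right)} = -35570 + \left(117 + 2 \cdot 1\right) = -35570 + \left(117 + 2\right) = -35570 + 119 = -35451$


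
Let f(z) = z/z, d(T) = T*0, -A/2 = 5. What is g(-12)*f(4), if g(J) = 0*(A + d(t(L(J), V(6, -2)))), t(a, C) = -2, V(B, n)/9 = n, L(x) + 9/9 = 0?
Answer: 0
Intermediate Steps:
L(x) = -1 (L(x) = -1 + 0 = -1)
V(B, n) = 9*n
A = -10 (A = -2*5 = -10)
d(T) = 0
f(z) = 1
g(J) = 0 (g(J) = 0*(-10 + 0) = 0*(-10) = 0)
g(-12)*f(4) = 0*1 = 0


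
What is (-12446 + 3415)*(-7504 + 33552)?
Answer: -235239488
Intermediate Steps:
(-12446 + 3415)*(-7504 + 33552) = -9031*26048 = -235239488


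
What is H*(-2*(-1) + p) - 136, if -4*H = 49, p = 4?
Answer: -419/2 ≈ -209.50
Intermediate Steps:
H = -49/4 (H = -¼*49 = -49/4 ≈ -12.250)
H*(-2*(-1) + p) - 136 = -49*(-2*(-1) + 4)/4 - 136 = -49*(2 + 4)/4 - 136 = -49/4*6 - 136 = -147/2 - 136 = -419/2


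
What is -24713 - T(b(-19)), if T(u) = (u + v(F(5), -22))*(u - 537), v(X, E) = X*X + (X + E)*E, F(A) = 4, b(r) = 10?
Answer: 197681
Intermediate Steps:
v(X, E) = X² + E*(E + X) (v(X, E) = X² + (E + X)*E = X² + E*(E + X))
T(u) = (-537 + u)*(412 + u) (T(u) = (u + ((-22)² + 4² - 22*4))*(u - 537) = (u + (484 + 16 - 88))*(-537 + u) = (u + 412)*(-537 + u) = (412 + u)*(-537 + u) = (-537 + u)*(412 + u))
-24713 - T(b(-19)) = -24713 - (-221244 + 10² - 125*10) = -24713 - (-221244 + 100 - 1250) = -24713 - 1*(-222394) = -24713 + 222394 = 197681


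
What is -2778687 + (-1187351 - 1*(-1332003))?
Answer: -2634035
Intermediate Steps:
-2778687 + (-1187351 - 1*(-1332003)) = -2778687 + (-1187351 + 1332003) = -2778687 + 144652 = -2634035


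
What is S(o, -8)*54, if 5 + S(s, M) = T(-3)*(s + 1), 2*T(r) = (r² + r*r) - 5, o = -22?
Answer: -7641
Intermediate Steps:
T(r) = -5/2 + r² (T(r) = ((r² + r*r) - 5)/2 = ((r² + r²) - 5)/2 = (2*r² - 5)/2 = (-5 + 2*r²)/2 = -5/2 + r²)
S(s, M) = 3/2 + 13*s/2 (S(s, M) = -5 + (-5/2 + (-3)²)*(s + 1) = -5 + (-5/2 + 9)*(1 + s) = -5 + 13*(1 + s)/2 = -5 + (13/2 + 13*s/2) = 3/2 + 13*s/2)
S(o, -8)*54 = (3/2 + (13/2)*(-22))*54 = (3/2 - 143)*54 = -283/2*54 = -7641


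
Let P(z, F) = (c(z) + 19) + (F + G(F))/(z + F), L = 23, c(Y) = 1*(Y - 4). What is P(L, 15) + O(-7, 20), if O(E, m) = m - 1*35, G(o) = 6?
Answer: 895/38 ≈ 23.553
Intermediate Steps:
c(Y) = -4 + Y (c(Y) = 1*(-4 + Y) = -4 + Y)
O(E, m) = -35 + m (O(E, m) = m - 35 = -35 + m)
P(z, F) = 15 + z + (6 + F)/(F + z) (P(z, F) = ((-4 + z) + 19) + (F + 6)/(z + F) = (15 + z) + (6 + F)/(F + z) = 15 + z + (6 + F)/(F + z))
P(L, 15) + O(-7, 20) = (6 + 23² + 15*23 + 16*15 + 15*23)/(15 + 23) + (-35 + 20) = (6 + 529 + 345 + 240 + 345)/38 - 15 = (1/38)*1465 - 15 = 1465/38 - 15 = 895/38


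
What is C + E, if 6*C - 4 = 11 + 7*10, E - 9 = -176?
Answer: -917/6 ≈ -152.83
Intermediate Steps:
E = -167 (E = 9 - 176 = -167)
C = 85/6 (C = 2/3 + (11 + 7*10)/6 = 2/3 + (11 + 70)/6 = 2/3 + (1/6)*81 = 2/3 + 27/2 = 85/6 ≈ 14.167)
C + E = 85/6 - 167 = -917/6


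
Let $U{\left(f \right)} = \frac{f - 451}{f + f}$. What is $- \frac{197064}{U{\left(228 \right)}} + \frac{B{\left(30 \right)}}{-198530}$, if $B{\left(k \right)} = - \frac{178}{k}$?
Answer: $\frac{267602112912647}{664082850} \approx 4.0297 \cdot 10^{5}$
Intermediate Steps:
$U{\left(f \right)} = \frac{-451 + f}{2 f}$
$- \frac{197064}{U{\left(228 \right)}} + \frac{B{\left(30 \right)}}{-198530} = - \frac{197064}{\frac{1}{2} \cdot \frac{1}{228} \left(-451 + 228\right)} + \frac{\left(-178\right) \frac{1}{30}}{-198530} = - \frac{197064}{\frac{1}{2} \cdot \frac{1}{228} \left(-223\right)} + \left(-178\right) \frac{1}{30} \left(- \frac{1}{198530}\right) = - \frac{197064}{- \frac{223}{456}} - - \frac{89}{2977950} = \left(-197064\right) \left(- \frac{456}{223}\right) + \frac{89}{2977950} = \frac{89861184}{223} + \frac{89}{2977950} = \frac{267602112912647}{664082850}$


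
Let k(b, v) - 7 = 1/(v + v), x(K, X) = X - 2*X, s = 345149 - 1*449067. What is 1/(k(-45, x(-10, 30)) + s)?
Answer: -60/6234661 ≈ -9.6236e-6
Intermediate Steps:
s = -103918 (s = 345149 - 449067 = -103918)
x(K, X) = -X
k(b, v) = 7 + 1/(2*v) (k(b, v) = 7 + 1/(v + v) = 7 + 1/(2*v))
1/(k(-45, x(-10, 30)) + s) = 1/((7 + 1/(2*((-1*30)))) - 103918) = 1/((7 + (½)/(-30)) - 103918) = 1/((7 + (½)*(-1/30)) - 103918) = 1/((7 - 1/60) - 103918) = 1/(419/60 - 103918) = 1/(-6234661/60) = -60/6234661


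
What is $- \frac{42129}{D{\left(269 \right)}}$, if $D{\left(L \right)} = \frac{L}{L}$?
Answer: $-42129$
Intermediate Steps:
$D{\left(L \right)} = 1$
$- \frac{42129}{D{\left(269 \right)}} = - \frac{42129}{1} = \left(-42129\right) 1 = -42129$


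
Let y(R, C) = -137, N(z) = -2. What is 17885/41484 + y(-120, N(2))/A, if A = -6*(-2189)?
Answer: 12734349/30269492 ≈ 0.42070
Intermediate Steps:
A = 13134
17885/41484 + y(-120, N(2))/A = 17885/41484 - 137/13134 = 12734349/30269492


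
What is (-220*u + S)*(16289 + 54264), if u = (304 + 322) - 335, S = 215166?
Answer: 10663803738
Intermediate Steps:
u = 291 (u = 626 - 335 = 291)
(-220*u + S)*(16289 + 54264) = (-220*291 + 215166)*(16289 + 54264) = (-64020 + 215166)*70553 = 151146*70553 = 10663803738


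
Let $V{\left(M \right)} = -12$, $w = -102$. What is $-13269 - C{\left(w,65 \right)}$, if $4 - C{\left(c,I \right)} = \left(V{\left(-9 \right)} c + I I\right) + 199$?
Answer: $-7625$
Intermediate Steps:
$C{\left(c,I \right)} = -195 - I^{2} + 12 c$ ($C{\left(c,I \right)} = 4 - \left(\left(- 12 c + I I\right) + 199\right) = 4 - \left(\left(- 12 c + I^{2}\right) + 199\right) = 4 - \left(\left(I^{2} - 12 c\right) + 199\right) = 4 - \left(199 + I^{2} - 12 c\right) = -195 - I^{2} + 12 c$)
$-13269 - C{\left(w,65 \right)} = -13269 - \left(-195 - 65^{2} + 12 \left(-102\right)\right) = -13269 - \left(-195 - 4225 - 1224\right) = -13269 - -5644 = -13269 + 5644 = -7625$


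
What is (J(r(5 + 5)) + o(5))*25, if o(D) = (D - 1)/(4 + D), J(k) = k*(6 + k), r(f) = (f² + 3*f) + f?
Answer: 4599100/9 ≈ 5.1101e+5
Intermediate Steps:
r(f) = f² + 4*f
o(D) = (-1 + D)/(4 + D)
(J(r(5 + 5)) + o(5))*25 = (((5 + 5)*(4 + (5 + 5)))*(6 + (5 + 5)*(4 + (5 + 5))) + (-1 + 5)/(4 + 5))*25 = ((10*(4 + 10))*(6 + 10*(4 + 10)) + 4/9)*25 = ((10*14)*(6 + 10*14) + (⅑)*4)*25 = (140*(6 + 140) + 4/9)*25 = (140*146 + 4/9)*25 = (20440 + 4/9)*25 = (183964/9)*25 = 4599100/9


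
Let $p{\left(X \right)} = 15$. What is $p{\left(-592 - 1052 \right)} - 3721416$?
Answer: $-3721401$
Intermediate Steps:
$p{\left(-592 - 1052 \right)} - 3721416 = 15 - 3721416 = -3721401$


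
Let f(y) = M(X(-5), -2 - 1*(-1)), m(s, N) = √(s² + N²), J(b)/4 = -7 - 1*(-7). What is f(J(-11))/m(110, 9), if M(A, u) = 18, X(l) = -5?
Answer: 18*√12181/12181 ≈ 0.16309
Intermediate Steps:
J(b) = 0 (J(b) = 4*(-7 - 1*(-7)) = 4*(-7 + 7) = 4*0 = 0)
m(s, N) = √(N² + s²)
f(y) = 18
f(J(-11))/m(110, 9) = 18/(√(9² + 110²)) = 18/(√(81 + 12100)) = 18/(√12181) = 18*(√12181/12181) = 18*√12181/12181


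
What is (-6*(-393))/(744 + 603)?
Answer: 786/449 ≈ 1.7506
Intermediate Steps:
(-6*(-393))/(744 + 603) = 2358/1347 = 2358*(1/1347) = 786/449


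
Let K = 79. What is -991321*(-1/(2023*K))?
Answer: 58313/9401 ≈ 6.2029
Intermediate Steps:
-991321*(-1/(2023*K)) = -991321/(-17*119*79) = -991321/((-2023*79)) = -991321/(-159817) = -991321*(-1/159817) = 58313/9401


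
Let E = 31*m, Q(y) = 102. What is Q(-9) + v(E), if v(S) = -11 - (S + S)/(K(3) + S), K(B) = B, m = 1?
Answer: 1516/17 ≈ 89.177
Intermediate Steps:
E = 31 (E = 31*1 = 31)
v(S) = -11 - 2*S/(3 + S) (v(S) = -11 - (S + S)/(3 + S) = -11 - 2*S/(3 + S))
Q(-9) + v(E) = 102 + (-33 - 13*31)/(3 + 31) = 102 + (-33 - 403)/34 = 102 + (1/34)*(-436) = 102 - 218/17 = 1516/17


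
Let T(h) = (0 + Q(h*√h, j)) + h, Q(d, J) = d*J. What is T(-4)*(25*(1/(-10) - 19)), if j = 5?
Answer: 1910 + 19100*I ≈ 1910.0 + 19100.0*I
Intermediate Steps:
Q(d, J) = J*d
T(h) = h + 5*h^(3/2) (T(h) = (0 + 5*(h*√h)) + h = (0 + 5*h^(3/2)) + h = 5*h^(3/2) + h = h + 5*h^(3/2))
T(-4)*(25*(1/(-10) - 19)) = (-4 + 5*(-4)^(3/2))*(25*(1/(-10) - 19)) = (-4 + 5*(-8*I))*(25*(-⅒ - 19)) = (-4 - 40*I)*(25*(-191/10)) = (-4 - 40*I)*(-955/2) = 1910 + 19100*I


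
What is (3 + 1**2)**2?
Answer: 16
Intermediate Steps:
(3 + 1**2)**2 = (3 + 1)**2 = 4**2 = 16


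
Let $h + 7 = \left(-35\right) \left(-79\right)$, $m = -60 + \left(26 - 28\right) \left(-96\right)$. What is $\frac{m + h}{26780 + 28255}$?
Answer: $\frac{578}{11007} \approx 0.052512$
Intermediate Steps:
$m = 132$ ($m = -60 + \left(26 - 28\right) \left(-96\right) = -60 - -192 = -60 + 192 = 132$)
$h = 2758$ ($h = -7 - -2765 = -7 + 2765 = 2758$)
$\frac{m + h}{26780 + 28255} = \frac{132 + 2758}{26780 + 28255} = \frac{2890}{55035} = 2890 \cdot \frac{1}{55035} = \frac{578}{11007}$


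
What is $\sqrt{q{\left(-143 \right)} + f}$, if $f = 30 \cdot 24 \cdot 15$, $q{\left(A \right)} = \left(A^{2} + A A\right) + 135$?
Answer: $\sqrt{51833} \approx 227.67$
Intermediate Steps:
$q{\left(A \right)} = 135 + 2 A^{2}$ ($q{\left(A \right)} = \left(A^{2} + A^{2}\right) + 135 = 2 A^{2} + 135 = 135 + 2 A^{2}$)
$f = 10800$ ($f = 720 \cdot 15 = 10800$)
$\sqrt{q{\left(-143 \right)} + f} = \sqrt{\left(135 + 2 \left(-143\right)^{2}\right) + 10800} = \sqrt{\left(135 + 2 \cdot 20449\right) + 10800} = \sqrt{\left(135 + 40898\right) + 10800} = \sqrt{41033 + 10800} = \sqrt{51833}$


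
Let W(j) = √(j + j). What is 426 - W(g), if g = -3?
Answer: 426 - I*√6 ≈ 426.0 - 2.4495*I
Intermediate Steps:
W(j) = √2*√j (W(j) = √(2*j) = √2*√j)
426 - W(g) = 426 - √2*√(-3) = 426 - √2*I*√3 = 426 - I*√6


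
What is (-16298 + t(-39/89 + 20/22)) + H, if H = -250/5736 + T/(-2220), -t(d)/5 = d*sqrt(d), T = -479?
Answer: -720608457/44215 - 2305*sqrt(451319)/958441 ≈ -16299.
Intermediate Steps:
t(d) = -5*d**(3/2) (t(d) = -5*d*sqrt(d) = -5*d**(3/2))
H = 7613/44215 (H = -250/5736 - 479/(-2220) = -250*1/5736 - 479*(-1/2220) = -125/2868 + 479/2220 = 7613/44215 ≈ 0.17218)
(-16298 + t(-39/89 + 20/22)) + H = (-16298 - 5*(-39/89 + 20/22)**(3/2)) + 7613/44215 = (-16298 - 5*(-39*1/89 + 20*(1/22))**(3/2)) + 7613/44215 = (-16298 - 5*(-39/89 + 10/11)**(3/2)) + 7613/44215 = (-16298 - 2305*sqrt(451319)/958441) + 7613/44215 = -720608457/44215 - 2305*sqrt(451319)/958441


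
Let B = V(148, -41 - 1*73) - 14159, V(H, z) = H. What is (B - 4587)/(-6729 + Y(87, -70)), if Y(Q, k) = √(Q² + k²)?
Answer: 62572971/22633486 + 9299*√12469/22633486 ≈ 2.8105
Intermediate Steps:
B = -14011 (B = 148 - 14159 = -14011)
(B - 4587)/(-6729 + Y(87, -70)) = (-14011 - 4587)/(-6729 + √(87² + (-70)²)) = -18598/(-6729 + √(7569 + 4900)) = -18598/(-6729 + √12469)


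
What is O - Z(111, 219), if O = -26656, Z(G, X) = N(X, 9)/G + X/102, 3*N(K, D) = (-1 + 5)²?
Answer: -301824085/11322 ≈ -26658.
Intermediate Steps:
N(K, D) = 16/3 (N(K, D) = (-1 + 5)²/3 = (⅓)*4² = (⅓)*16 = 16/3)
Z(G, X) = X/102 + 16/(3*G) (Z(G, X) = 16/(3*G) + X/102 = X/102 + 16/(3*G))
O - Z(111, 219) = -26656 - (544 + 111*219)/(102*111) = -26656 - (544 + 24309)/(102*111) = -26656 - 24853/(102*111) = -26656 - 1*24853/11322 = -26656 - 24853/11322 = -301824085/11322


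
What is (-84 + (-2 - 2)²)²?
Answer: 4624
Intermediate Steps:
(-84 + (-2 - 2)²)² = (-84 + (-4)²)² = (-84 + 16)² = (-68)² = 4624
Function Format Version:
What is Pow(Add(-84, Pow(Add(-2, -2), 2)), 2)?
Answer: 4624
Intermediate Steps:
Pow(Add(-84, Pow(Add(-2, -2), 2)), 2) = Pow(Add(-84, Pow(-4, 2)), 2) = Pow(Add(-84, 16), 2) = Pow(-68, 2) = 4624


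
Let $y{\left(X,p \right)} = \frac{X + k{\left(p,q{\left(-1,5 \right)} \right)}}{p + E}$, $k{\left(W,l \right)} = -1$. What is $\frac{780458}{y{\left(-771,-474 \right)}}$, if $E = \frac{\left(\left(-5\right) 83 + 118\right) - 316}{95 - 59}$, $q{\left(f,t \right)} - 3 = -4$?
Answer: $\frac{6898078033}{13896} \approx 4.9641 \cdot 10^{5}$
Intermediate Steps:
$q{\left(f,t \right)} = -1$ ($q{\left(f,t \right)} = 3 - 4 = -1$)
$E = - \frac{613}{36}$ ($E = \frac{\left(-415 + 118\right) - 316}{36} = \left(-297 - 316\right) \frac{1}{36} = \left(-613\right) \frac{1}{36} = - \frac{613}{36} \approx -17.028$)
$y{\left(X,p \right)} = \frac{-1 + X}{- \frac{613}{36} + p}$ ($y{\left(X,p \right)} = \frac{X - 1}{p - \frac{613}{36}} = \frac{-1 + X}{- \frac{613}{36} + p}$)
$\frac{780458}{y{\left(-771,-474 \right)}} = \frac{780458}{36 \frac{1}{-613 + 36 \left(-474\right)} \left(-1 - 771\right)} = \frac{780458}{36 \frac{1}{-613 - 17064} \left(-772\right)} = \frac{780458}{36 \frac{1}{-17677} \left(-772\right)} = \frac{780458}{36 \left(- \frac{1}{17677}\right) \left(-772\right)} = \frac{780458}{\frac{27792}{17677}} = 780458 \cdot \frac{17677}{27792} = \frac{6898078033}{13896}$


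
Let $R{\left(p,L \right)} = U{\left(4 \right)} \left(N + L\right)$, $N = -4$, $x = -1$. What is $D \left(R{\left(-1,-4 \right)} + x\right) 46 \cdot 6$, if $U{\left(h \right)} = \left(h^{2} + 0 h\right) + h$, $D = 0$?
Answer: $0$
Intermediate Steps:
$U{\left(h \right)} = h + h^{2}$ ($U{\left(h \right)} = \left(h^{2} + 0\right) + h = h^{2} + h = h + h^{2}$)
$R{\left(p,L \right)} = -80 + 20 L$ ($R{\left(p,L \right)} = 4 \left(1 + 4\right) \left(-4 + L\right) = 4 \cdot 5 \left(-4 + L\right) = 20 \left(-4 + L\right) = -80 + 20 L$)
$D \left(R{\left(-1,-4 \right)} + x\right) 46 \cdot 6 = 0 \left(\left(-80 + 20 \left(-4\right)\right) - 1\right) 46 \cdot 6 = 0 \left(\left(-80 - 80\right) - 1\right) 46 \cdot 6 = 0 \left(-160 - 1\right) 46 \cdot 6 = 0 \left(-161\right) 46 \cdot 6 = 0 \cdot 46 \cdot 6 = 0 \cdot 6 = 0$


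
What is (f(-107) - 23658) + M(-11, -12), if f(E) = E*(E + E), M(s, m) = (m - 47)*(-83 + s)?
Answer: 4786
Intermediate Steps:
M(s, m) = (-83 + s)*(-47 + m) (M(s, m) = (-47 + m)*(-83 + s) = (-83 + s)*(-47 + m))
f(E) = 2*E**2 (f(E) = E*(2*E) = 2*E**2)
(f(-107) - 23658) + M(-11, -12) = (2*(-107)**2 - 23658) + (3901 - 83*(-12) - 47*(-11) - 12*(-11)) = (2*11449 - 23658) + (3901 + 996 + 517 + 132) = (22898 - 23658) + 5546 = -760 + 5546 = 4786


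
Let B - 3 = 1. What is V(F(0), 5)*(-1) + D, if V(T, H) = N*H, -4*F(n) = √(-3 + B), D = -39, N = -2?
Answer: -29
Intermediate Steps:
B = 4 (B = 3 + 1 = 4)
F(n) = -¼ (F(n) = -√(-3 + 4)/4 = -√1/4 = -¼*1 = -¼)
V(T, H) = -2*H
V(F(0), 5)*(-1) + D = -2*5*(-1) - 39 = -10*(-1) - 39 = 10 - 39 = -29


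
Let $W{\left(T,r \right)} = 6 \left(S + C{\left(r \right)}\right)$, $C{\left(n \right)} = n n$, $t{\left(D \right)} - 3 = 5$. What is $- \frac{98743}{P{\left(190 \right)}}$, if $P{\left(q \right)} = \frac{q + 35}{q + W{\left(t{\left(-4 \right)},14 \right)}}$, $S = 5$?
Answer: $- \frac{137845228}{225} \approx -6.1265 \cdot 10^{5}$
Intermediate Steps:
$t{\left(D \right)} = 8$ ($t{\left(D \right)} = 3 + 5 = 8$)
$C{\left(n \right)} = n^{2}$
$W{\left(T,r \right)} = 30 + 6 r^{2}$ ($W{\left(T,r \right)} = 6 \left(5 + r^{2}\right) = 30 + 6 r^{2}$)
$P{\left(q \right)} = \frac{35 + q}{1206 + q}$ ($P{\left(q \right)} = \frac{q + 35}{q + \left(30 + 6 \cdot 14^{2}\right)} = \frac{35 + q}{q + \left(30 + 6 \cdot 196\right)} = \frac{35 + q}{q + \left(30 + 1176\right)} = \frac{35 + q}{q + 1206} = \frac{35 + q}{1206 + q}$)
$- \frac{98743}{P{\left(190 \right)}} = - \frac{98743}{\frac{1}{1206 + 190} \left(35 + 190\right)} = - \frac{98743}{\frac{1}{1396} \cdot 225} = - \frac{98743}{\frac{225}{1396}} = \left(-98743\right) \frac{1396}{225} = - \frac{137845228}{225}$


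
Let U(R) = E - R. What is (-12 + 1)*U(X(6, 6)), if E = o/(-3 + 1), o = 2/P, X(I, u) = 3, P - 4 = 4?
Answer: 275/8 ≈ 34.375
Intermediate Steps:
P = 8 (P = 4 + 4 = 8)
o = 1/4 (o = 2/8 = 2*(1/8) = 1/4 ≈ 0.25000)
E = -1/8 (E = 1/(4*(-3 + 1)) = (1/4)/(-2) = (1/4)*(-1/2) = -1/8 ≈ -0.12500)
U(R) = -1/8 - R
(-12 + 1)*U(X(6, 6)) = (-12 + 1)*(-1/8 - 1*3) = -11*(-1/8 - 3) = -11*(-25/8) = 275/8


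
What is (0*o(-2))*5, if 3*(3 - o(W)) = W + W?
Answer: 0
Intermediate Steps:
o(W) = 3 - 2*W/3 (o(W) = 3 - (W + W)/3 = 3 - 2*W/3)
(0*o(-2))*5 = (0*(3 - ⅔*(-2)))*5 = (0*(3 + 4/3))*5 = (0*(13/3))*5 = 0*5 = 0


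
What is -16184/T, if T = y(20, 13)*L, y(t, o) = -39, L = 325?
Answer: 16184/12675 ≈ 1.2768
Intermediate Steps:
T = -12675 (T = -39*325 = -12675)
-16184/T = -16184/(-12675) = -16184*(-1/12675) = 16184/12675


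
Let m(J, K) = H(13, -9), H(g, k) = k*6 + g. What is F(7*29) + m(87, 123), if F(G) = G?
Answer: 162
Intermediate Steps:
H(g, k) = g + 6*k (H(g, k) = 6*k + g = g + 6*k)
m(J, K) = -41 (m(J, K) = 13 + 6*(-9) = 13 - 54 = -41)
F(7*29) + m(87, 123) = 7*29 - 41 = 203 - 41 = 162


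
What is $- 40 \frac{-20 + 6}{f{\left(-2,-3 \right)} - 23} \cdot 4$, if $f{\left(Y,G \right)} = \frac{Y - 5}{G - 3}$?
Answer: $- \frac{13440}{131} \approx -102.6$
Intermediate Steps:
$f{\left(Y,G \right)} = \frac{-5 + Y}{-3 + G}$
$- 40 \frac{-20 + 6}{f{\left(-2,-3 \right)} - 23} \cdot 4 = - 40 \frac{-20 + 6}{\frac{-5 - 2}{-3 - 3} - 23} \cdot 4 = - 40 \left(- \frac{14}{\frac{1}{-6} \left(-7\right) - 23}\right) 4 = - 40 \left(- \frac{14}{\left(- \frac{1}{6}\right) \left(-7\right) - 23}\right) 4 = - 40 \left(- \frac{14}{\frac{7}{6} - 23}\right) 4 = - 40 \left(- \frac{14}{- \frac{131}{6}}\right) 4 = - 40 \left(\left(-14\right) \left(- \frac{6}{131}\right)\right) 4 = \left(-40\right) \frac{84}{131} \cdot 4 = \left(- \frac{3360}{131}\right) 4 = - \frac{13440}{131}$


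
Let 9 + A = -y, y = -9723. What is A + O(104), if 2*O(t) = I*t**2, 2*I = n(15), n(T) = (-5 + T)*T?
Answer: 415314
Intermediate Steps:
n(T) = T*(-5 + T)
I = 75 (I = (15*(-5 + 15))/2 = (15*10)/2 = (1/2)*150 = 75)
O(t) = 75*t**2/2 (O(t) = (75*t**2)/2 = 75*t**2/2)
A = 9714 (A = -9 - 1*(-9723) = -9 + 9723 = 9714)
A + O(104) = 9714 + (75/2)*104**2 = 9714 + (75/2)*10816 = 9714 + 405600 = 415314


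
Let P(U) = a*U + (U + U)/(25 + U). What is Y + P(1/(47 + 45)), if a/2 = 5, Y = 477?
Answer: 50500139/105846 ≈ 477.11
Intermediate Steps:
a = 10 (a = 2*5 = 10)
P(U) = 10*U + 2*U/(25 + U) (P(U) = 10*U + (U + U)/(25 + U) = 10*U + (2*U)/(25 + U) = 10*U + 2*U/(25 + U))
Y + P(1/(47 + 45)) = 477 + 2*(126 + 5/(47 + 45))/((47 + 45)*(25 + 1/(47 + 45))) = 477 + 2*(126 + 5/92)/(92*(25 + 1/92)) = 477 + 2*(1/92)*(126 + 5*(1/92))/(25 + 1/92) = 477 + 2*(1/92)*(126 + 5/92)/(2301/92) = 477 + 2*(1/92)*(92/2301)*(11597/92) = 477 + 11597/105846 = 50500139/105846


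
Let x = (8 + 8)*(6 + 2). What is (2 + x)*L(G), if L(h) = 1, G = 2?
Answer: 130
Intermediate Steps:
x = 128 (x = 16*8 = 128)
(2 + x)*L(G) = (2 + 128)*1 = 130*1 = 130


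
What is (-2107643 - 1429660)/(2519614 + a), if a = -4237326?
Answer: 3537303/1717712 ≈ 2.0593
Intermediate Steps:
(-2107643 - 1429660)/(2519614 + a) = (-2107643 - 1429660)/(2519614 - 4237326) = -3537303/(-1717712) = -3537303*(-1/1717712) = 3537303/1717712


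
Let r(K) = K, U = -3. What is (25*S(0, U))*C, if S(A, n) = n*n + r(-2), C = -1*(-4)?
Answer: 700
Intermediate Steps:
C = 4
S(A, n) = -2 + n**2 (S(A, n) = n*n - 2 = n**2 - 2 = -2 + n**2)
(25*S(0, U))*C = (25*(-2 + (-3)**2))*4 = (25*(-2 + 9))*4 = (25*7)*4 = 175*4 = 700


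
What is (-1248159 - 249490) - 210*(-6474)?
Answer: -138109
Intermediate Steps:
(-1248159 - 249490) - 210*(-6474) = -1497649 - 1*(-1359540) = -1497649 + 1359540 = -138109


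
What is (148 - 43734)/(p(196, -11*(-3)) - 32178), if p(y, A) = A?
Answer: 43586/32145 ≈ 1.3559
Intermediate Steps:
(148 - 43734)/(p(196, -11*(-3)) - 32178) = (148 - 43734)/(-11*(-3) - 32178) = -43586/(33 - 32178) = -43586/(-32145) = -43586*(-1/32145) = 43586/32145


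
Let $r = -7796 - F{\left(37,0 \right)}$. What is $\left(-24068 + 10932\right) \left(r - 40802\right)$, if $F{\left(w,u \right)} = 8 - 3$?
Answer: $638449008$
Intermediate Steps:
$F{\left(w,u \right)} = 5$
$r = -7801$ ($r = -7796 - 5 = -7801$)
$\left(-24068 + 10932\right) \left(r - 40802\right) = \left(-24068 + 10932\right) \left(-7801 - 40802\right) = \left(-13136\right) \left(-48603\right) = 638449008$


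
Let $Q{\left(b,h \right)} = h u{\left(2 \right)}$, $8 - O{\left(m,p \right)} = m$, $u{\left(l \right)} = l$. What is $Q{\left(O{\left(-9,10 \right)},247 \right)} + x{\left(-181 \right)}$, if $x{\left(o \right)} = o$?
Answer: $313$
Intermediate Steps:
$O{\left(m,p \right)} = 8 - m$
$Q{\left(b,h \right)} = 2 h$ ($Q{\left(b,h \right)} = h 2 = 2 h$)
$Q{\left(O{\left(-9,10 \right)},247 \right)} + x{\left(-181 \right)} = 2 \cdot 247 - 181 = 494 - 181 = 313$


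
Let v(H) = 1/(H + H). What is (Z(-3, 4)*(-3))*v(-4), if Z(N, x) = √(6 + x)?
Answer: 3*√10/8 ≈ 1.1859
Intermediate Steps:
v(H) = 1/(2*H)
(Z(-3, 4)*(-3))*v(-4) = (√(6 + 4)*(-3))*((½)/(-4)) = (√10*(-3))*((½)*(-¼)) = -3*√10*(-⅛) = 3*√10/8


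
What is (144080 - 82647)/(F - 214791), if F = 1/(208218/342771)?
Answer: -4263818798/14907669889 ≈ -0.28602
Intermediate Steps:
F = 114257/69406 (F = 1/(208218*(1/342771)) = 1/(69406/114257) = 114257/69406 ≈ 1.6462)
(144080 - 82647)/(F - 214791) = (144080 - 82647)/(114257/69406 - 214791) = 61433/(-14907669889/69406) = 61433*(-69406/14907669889) = -4263818798/14907669889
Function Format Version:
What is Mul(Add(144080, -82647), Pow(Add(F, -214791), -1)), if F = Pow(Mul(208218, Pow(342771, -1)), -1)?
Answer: Rational(-4263818798, 14907669889) ≈ -0.28602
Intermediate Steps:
F = Rational(114257, 69406) (F = Pow(Mul(208218, Rational(1, 342771)), -1) = Pow(Rational(69406, 114257), -1) = Rational(114257, 69406) ≈ 1.6462)
Mul(Add(144080, -82647), Pow(Add(F, -214791), -1)) = Mul(Add(144080, -82647), Pow(Add(Rational(114257, 69406), -214791), -1)) = Mul(61433, Pow(Rational(-14907669889, 69406), -1)) = Mul(61433, Rational(-69406, 14907669889)) = Rational(-4263818798, 14907669889)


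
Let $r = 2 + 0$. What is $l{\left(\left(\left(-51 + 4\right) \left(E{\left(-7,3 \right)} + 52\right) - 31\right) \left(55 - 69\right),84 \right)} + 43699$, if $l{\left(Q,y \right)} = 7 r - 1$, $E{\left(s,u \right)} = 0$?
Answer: $43712$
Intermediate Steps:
$r = 2$
$l{\left(Q,y \right)} = 13$ ($l{\left(Q,y \right)} = 7 \cdot 2 - 1 = 14 - 1 = 13$)
$l{\left(\left(\left(-51 + 4\right) \left(E{\left(-7,3 \right)} + 52\right) - 31\right) \left(55 - 69\right),84 \right)} + 43699 = 13 + 43699 = 43712$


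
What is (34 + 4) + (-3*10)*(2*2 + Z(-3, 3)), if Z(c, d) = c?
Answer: 8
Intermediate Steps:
(34 + 4) + (-3*10)*(2*2 + Z(-3, 3)) = (34 + 4) + (-3*10)*(2*2 - 3) = 38 - 30*(4 - 3) = 38 - 30*1 = 38 - 30 = 8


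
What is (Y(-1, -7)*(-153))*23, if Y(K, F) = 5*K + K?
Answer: 21114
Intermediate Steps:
Y(K, F) = 6*K
(Y(-1, -7)*(-153))*23 = ((6*(-1))*(-153))*23 = -6*(-153)*23 = 918*23 = 21114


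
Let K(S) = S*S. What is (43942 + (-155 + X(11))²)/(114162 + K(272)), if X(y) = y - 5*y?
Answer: 83543/188146 ≈ 0.44403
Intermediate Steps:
K(S) = S²
X(y) = -4*y
(43942 + (-155 + X(11))²)/(114162 + K(272)) = (43942 + (-155 - 4*11)²)/(114162 + 272²) = (43942 + (-155 - 44)²)/(114162 + 73984) = (43942 + (-199)²)/188146 = (43942 + 39601)*(1/188146) = 83543*(1/188146) = 83543/188146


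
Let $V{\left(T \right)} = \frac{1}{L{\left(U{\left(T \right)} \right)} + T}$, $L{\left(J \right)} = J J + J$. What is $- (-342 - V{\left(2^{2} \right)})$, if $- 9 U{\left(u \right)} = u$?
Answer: $\frac{104049}{304} \approx 342.27$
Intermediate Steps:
$U{\left(u \right)} = - \frac{u}{9}$
$L{\left(J \right)} = J + J^{2}$ ($L{\left(J \right)} = J^{2} + J = J + J^{2}$)
$V{\left(T \right)} = \frac{1}{T - \frac{T \left(1 - \frac{T}{9}\right)}{9}}$ ($V{\left(T \right)} = \frac{1}{- \frac{T}{9} \left(1 - \frac{T}{9}\right) + T} = \frac{1}{- \frac{T \left(1 - \frac{T}{9}\right)}{9} + T} = \frac{1}{T - \frac{T \left(1 - \frac{T}{9}\right)}{9}}$)
$- (-342 - V{\left(2^{2} \right)}) = - (-342 - \frac{81}{2^{2} \left(72 + 2^{2}\right)}) = - (-342 - \frac{81}{4 \left(72 + 4\right)}) = - (-342 - 81 \cdot \frac{1}{4} \cdot \frac{1}{76}) = - (-342 - \frac{81}{304}) = \left(-1\right) \left(- \frac{104049}{304}\right) = \frac{104049}{304}$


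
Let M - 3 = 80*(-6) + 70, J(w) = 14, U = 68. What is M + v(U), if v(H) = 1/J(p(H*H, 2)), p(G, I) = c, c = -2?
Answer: -5697/14 ≈ -406.93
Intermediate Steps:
p(G, I) = -2
v(H) = 1/14
M = -407 (M = 3 + (80*(-6) + 70) = 3 + (-480 + 70) = 3 - 410 = -407)
M + v(U) = -407 + 1/14 = -5697/14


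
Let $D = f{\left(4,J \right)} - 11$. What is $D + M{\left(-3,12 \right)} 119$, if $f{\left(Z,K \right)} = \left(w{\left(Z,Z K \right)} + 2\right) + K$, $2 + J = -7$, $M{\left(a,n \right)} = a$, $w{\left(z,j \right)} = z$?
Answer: $-371$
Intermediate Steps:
$J = -9$ ($J = -2 - 7 = -9$)
$f{\left(Z,K \right)} = 2 + K + Z$ ($f{\left(Z,K \right)} = \left(Z + 2\right) + K = \left(2 + Z\right) + K = 2 + K + Z$)
$D = -14$ ($D = \left(2 - 9 + 4\right) - 11 = -3 - 11 = -14$)
$D + M{\left(-3,12 \right)} 119 = -14 - 357 = -371$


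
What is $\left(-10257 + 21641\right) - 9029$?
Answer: $2355$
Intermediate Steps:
$\left(-10257 + 21641\right) - 9029 = 11384 - 9029 = 2355$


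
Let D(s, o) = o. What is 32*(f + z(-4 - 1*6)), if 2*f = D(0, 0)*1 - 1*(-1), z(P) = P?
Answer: -304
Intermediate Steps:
f = ½ (f = (0*1 - 1*(-1))/2 = (0 + 1)/2 = (½)*1 = ½ ≈ 0.50000)
32*(f + z(-4 - 1*6)) = 32*(½ + (-4 - 1*6)) = 32*(½ + (-4 - 6)) = 32*(½ - 10) = 32*(-19/2) = -304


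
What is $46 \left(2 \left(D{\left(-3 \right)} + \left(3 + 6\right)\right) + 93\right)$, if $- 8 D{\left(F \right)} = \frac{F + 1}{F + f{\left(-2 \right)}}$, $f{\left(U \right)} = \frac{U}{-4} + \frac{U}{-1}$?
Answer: $5060$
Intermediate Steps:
$f{\left(U \right)} = - \frac{5 U}{4}$ ($f{\left(U \right)} = U \left(- \frac{1}{4}\right) + U \left(-1\right) = - \frac{U}{4} - U = - \frac{5 U}{4}$)
$D{\left(F \right)} = - \frac{1 + F}{8 \left(\frac{5}{2} + F\right)}$ ($D{\left(F \right)} = - \frac{\left(F + 1\right) \frac{1}{F - - \frac{5}{2}}}{8} = - \frac{\left(1 + F\right) \frac{1}{F + \frac{5}{2}}}{8} = - \frac{\left(1 + F\right) \frac{1}{\frac{5}{2} + F}}{8} = - \frac{\frac{1}{\frac{5}{2} + F} \left(1 + F\right)}{8} = - \frac{1 + F}{8 \left(\frac{5}{2} + F\right)}$)
$46 \left(2 \left(D{\left(-3 \right)} + \left(3 + 6\right)\right) + 93\right) = 46 \left(2 \left(\frac{-1 - -3}{4 \left(5 + 2 \left(-3\right)\right)} + \left(3 + 6\right)\right) + 93\right) = 46 \left(2 \left(\frac{-1 + 3}{4 \left(5 - 6\right)} + 9\right) + 93\right) = 46 \left(2 \left(\frac{1}{4} \frac{1}{-1} \cdot 2 + 9\right) + 93\right) = 46 \left(2 \left(\frac{1}{4} \left(-1\right) 2 + 9\right) + 93\right) = 46 \left(2 \left(- \frac{1}{2} + 9\right) + 93\right) = 46 \left(2 \cdot \frac{17}{2} + 93\right) = 46 \left(17 + 93\right) = 46 \cdot 110 = 5060$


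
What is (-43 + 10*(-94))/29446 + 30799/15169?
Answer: 891996227/446666374 ≈ 1.9970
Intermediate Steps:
(-43 + 10*(-94))/29446 + 30799/15169 = (-43 - 940)*(1/29446) + 30799*(1/15169) = -983*1/29446 + 30799/15169 = -983/29446 + 30799/15169 = 891996227/446666374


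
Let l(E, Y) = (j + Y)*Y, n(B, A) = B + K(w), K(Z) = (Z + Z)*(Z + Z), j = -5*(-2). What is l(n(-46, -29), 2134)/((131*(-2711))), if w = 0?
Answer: -4575296/355141 ≈ -12.883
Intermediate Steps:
j = 10
K(Z) = 4*Z² (K(Z) = (2*Z)*(2*Z) = 4*Z²)
n(B, A) = B (n(B, A) = B + 4*0² = B + 4*0 = B + 0 = B)
l(E, Y) = Y*(10 + Y) (l(E, Y) = (10 + Y)*Y = Y*(10 + Y))
l(n(-46, -29), 2134)/((131*(-2711))) = (2134*(10 + 2134))/((131*(-2711))) = (2134*2144)/(-355141) = 4575296*(-1/355141) = -4575296/355141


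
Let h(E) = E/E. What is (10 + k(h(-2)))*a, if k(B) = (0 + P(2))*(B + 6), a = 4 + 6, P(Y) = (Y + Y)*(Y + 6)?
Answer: 2340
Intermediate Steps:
h(E) = 1
P(Y) = 2*Y*(6 + Y) (P(Y) = (2*Y)*(6 + Y) = 2*Y*(6 + Y))
a = 10
k(B) = 192 + 32*B (k(B) = (0 + 2*2*(6 + 2))*(B + 6) = (0 + 2*2*8)*(6 + B) = (0 + 32)*(6 + B) = 32*(6 + B) = 192 + 32*B)
(10 + k(h(-2)))*a = (10 + (192 + 32*1))*10 = (10 + (192 + 32))*10 = (10 + 224)*10 = 234*10 = 2340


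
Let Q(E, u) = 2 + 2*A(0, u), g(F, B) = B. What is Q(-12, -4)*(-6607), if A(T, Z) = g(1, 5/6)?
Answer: -72677/3 ≈ -24226.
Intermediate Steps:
A(T, Z) = ⅚ (A(T, Z) = 5/6 = 5*(⅙) = ⅚)
Q(E, u) = 11/3 (Q(E, u) = 2 + 2*(⅚) = 2 + 5/3 = 11/3)
Q(-12, -4)*(-6607) = (11/3)*(-6607) = -72677/3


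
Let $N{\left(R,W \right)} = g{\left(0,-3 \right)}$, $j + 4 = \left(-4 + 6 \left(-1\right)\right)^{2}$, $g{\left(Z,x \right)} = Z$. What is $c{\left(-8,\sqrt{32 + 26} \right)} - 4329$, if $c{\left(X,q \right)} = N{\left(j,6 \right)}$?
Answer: $-4329$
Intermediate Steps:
$j = 96$ ($j = -4 + \left(-4 + 6 \left(-1\right)\right)^{2} = -4 + \left(-4 - 6\right)^{2} = -4 + \left(-10\right)^{2} = -4 + 100 = 96$)
$N{\left(R,W \right)} = 0$
$c{\left(X,q \right)} = 0$
$c{\left(-8,\sqrt{32 + 26} \right)} - 4329 = 0 - 4329 = -4329$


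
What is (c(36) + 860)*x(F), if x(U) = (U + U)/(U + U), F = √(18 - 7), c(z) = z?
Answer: 896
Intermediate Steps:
F = √11 ≈ 3.3166
x(U) = 1 (x(U) = (2*U)/((2*U)) = (2*U)*(1/(2*U)) = 1)
(c(36) + 860)*x(F) = (36 + 860)*1 = 896*1 = 896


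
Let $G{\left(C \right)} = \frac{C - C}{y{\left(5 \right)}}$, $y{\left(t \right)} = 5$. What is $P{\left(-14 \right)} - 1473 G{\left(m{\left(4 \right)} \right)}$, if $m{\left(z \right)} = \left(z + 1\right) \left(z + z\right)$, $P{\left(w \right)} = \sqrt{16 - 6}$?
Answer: $\sqrt{10} \approx 3.1623$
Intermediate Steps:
$P{\left(w \right)} = \sqrt{10}$
$m{\left(z \right)} = 2 z \left(1 + z\right)$ ($m{\left(z \right)} = \left(1 + z\right) 2 z = 2 z \left(1 + z\right)$)
$G{\left(C \right)} = 0$ ($G{\left(C \right)} = \frac{C - C}{5} = 0 \cdot \frac{1}{5} = 0$)
$P{\left(-14 \right)} - 1473 G{\left(m{\left(4 \right)} \right)} = \sqrt{10} - 0 = \sqrt{10} + 0 = \sqrt{10}$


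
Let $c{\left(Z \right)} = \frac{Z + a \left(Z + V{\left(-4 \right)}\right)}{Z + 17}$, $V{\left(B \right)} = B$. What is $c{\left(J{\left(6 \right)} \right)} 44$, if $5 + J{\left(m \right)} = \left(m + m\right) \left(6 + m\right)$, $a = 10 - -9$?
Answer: $\frac{2288}{3} \approx 762.67$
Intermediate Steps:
$a = 19$ ($a = 10 + 9 = 19$)
$J{\left(m \right)} = -5 + 2 m \left(6 + m\right)$ ($J{\left(m \right)} = -5 + \left(m + m\right) \left(6 + m\right) = -5 + 2 m \left(6 + m\right)$)
$c{\left(Z \right)} = \frac{-76 + 20 Z}{17 + Z}$ ($c{\left(Z \right)} = \frac{Z + 19 \left(Z - 4\right)}{Z + 17} = \frac{Z + 19 \left(-4 + Z\right)}{17 + Z} = \frac{Z + \left(-76 + 19 Z\right)}{17 + Z} = \frac{-76 + 20 Z}{17 + Z}$)
$c{\left(J{\left(6 \right)} \right)} 44 = \frac{4 \left(-19 + 5 \left(-5 + 2 \cdot 6^{2} + 12 \cdot 6\right)\right)}{17 + \left(-5 + 2 \cdot 6^{2} + 12 \cdot 6\right)} 44 = \frac{4 \left(-19 + 5 \left(-5 + 2 \cdot 36 + 72\right)\right)}{17 + \left(-5 + 2 \cdot 36 + 72\right)} 44 = \frac{4 \left(-19 + 5 \left(-5 + 72 + 72\right)\right)}{17 + \left(-5 + 72 + 72\right)} 44 = \frac{4 \left(-19 + 5 \cdot 139\right)}{17 + 139} \cdot 44 = \frac{4 \left(-19 + 695\right)}{156} \cdot 44 = 4 \cdot \frac{1}{156} \cdot 676 \cdot 44 = \frac{52}{3} \cdot 44 = \frac{2288}{3}$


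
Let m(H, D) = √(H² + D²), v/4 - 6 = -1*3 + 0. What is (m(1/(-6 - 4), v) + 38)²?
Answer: (380 + √14401)²/100 ≈ 2500.0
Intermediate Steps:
v = 12 (v = 24 + 4*(-1*3 + 0) = 24 + 4*(-3 + 0) = 24 + 4*(-3) = 24 - 12 = 12)
m(H, D) = √(D² + H²)
(m(1/(-6 - 4), v) + 38)² = (√(12² + (1/(-6 - 4))²) + 38)² = (√(144 + (1/(-10))²) + 38)² = (√(144 + (-⅒)²) + 38)² = (√(144 + 1/100) + 38)² = (√(14401/100) + 38)² = (√14401/10 + 38)² = (38 + √14401/10)²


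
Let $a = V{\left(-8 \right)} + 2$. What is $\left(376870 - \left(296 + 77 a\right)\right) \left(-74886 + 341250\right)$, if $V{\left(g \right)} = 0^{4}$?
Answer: $100264736880$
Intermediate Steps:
$V{\left(g \right)} = 0$
$a = 2$ ($a = 0 + 2 = 2$)
$\left(376870 - \left(296 + 77 a\right)\right) \left(-74886 + 341250\right) = \left(376870 - 450\right) \left(-74886 + 341250\right) = \left(376870 - 450\right) 266364 = 376420 \cdot 266364 = 100264736880$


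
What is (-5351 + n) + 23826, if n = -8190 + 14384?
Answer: 24669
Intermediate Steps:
n = 6194
(-5351 + n) + 23826 = (-5351 + 6194) + 23826 = 843 + 23826 = 24669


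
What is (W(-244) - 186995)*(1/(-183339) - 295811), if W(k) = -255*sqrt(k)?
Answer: 10141429409445350/183339 + 9219727798100*I*sqrt(61)/61113 ≈ 5.5315e+10 + 1.1783e+9*I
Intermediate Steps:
(W(-244) - 186995)*(1/(-183339) - 295811) = (-510*I*sqrt(61) - 186995)*(1/(-183339) - 295811) = (-510*I*sqrt(61) - 186995)*(-1/183339 - 295811) = (-510*I*sqrt(61) - 186995)*(-54233692930/183339) = (-186995 - 510*I*sqrt(61))*(-54233692930/183339) = 10141429409445350/183339 + 9219727798100*I*sqrt(61)/61113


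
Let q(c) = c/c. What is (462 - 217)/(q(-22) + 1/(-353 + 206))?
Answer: 36015/146 ≈ 246.68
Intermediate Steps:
q(c) = 1
(462 - 217)/(q(-22) + 1/(-353 + 206)) = (462 - 217)/(1 + 1/(-353 + 206)) = 245/(1 + 1/(-147)) = 245/(1 - 1/147) = 245/(146/147) = 245*(147/146) = 36015/146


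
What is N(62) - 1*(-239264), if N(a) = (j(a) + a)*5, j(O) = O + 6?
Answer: 239914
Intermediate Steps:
j(O) = 6 + O
N(a) = 30 + 10*a (N(a) = ((6 + a) + a)*5 = (6 + 2*a)*5 = 30 + 10*a)
N(62) - 1*(-239264) = (30 + 10*62) - 1*(-239264) = (30 + 620) + 239264 = 650 + 239264 = 239914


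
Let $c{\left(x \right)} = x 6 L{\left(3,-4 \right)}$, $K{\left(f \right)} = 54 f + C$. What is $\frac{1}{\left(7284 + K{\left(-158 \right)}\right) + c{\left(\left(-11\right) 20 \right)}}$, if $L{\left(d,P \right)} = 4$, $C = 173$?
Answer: $- \frac{1}{6355} \approx -0.00015736$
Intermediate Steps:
$K{\left(f \right)} = 173 + 54 f$ ($K{\left(f \right)} = 54 f + 173 = 173 + 54 f$)
$c{\left(x \right)} = 24 x$ ($c{\left(x \right)} = x 6 \cdot 4 = 6 x 4 = 24 x$)
$\frac{1}{\left(7284 + K{\left(-158 \right)}\right) + c{\left(\left(-11\right) 20 \right)}} = \frac{1}{\left(7284 + \left(173 + 54 \left(-158\right)\right)\right) + 24 \left(\left(-11\right) 20\right)} = \frac{1}{\left(7284 + \left(173 - 8532\right)\right) + 24 \left(-220\right)} = \frac{1}{\left(7284 - 8359\right) - 5280} = \frac{1}{-1075 - 5280} = \frac{1}{-6355} = - \frac{1}{6355}$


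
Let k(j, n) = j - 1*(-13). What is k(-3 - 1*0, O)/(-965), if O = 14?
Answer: -2/193 ≈ -0.010363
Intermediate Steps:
k(j, n) = 13 + j (k(j, n) = j + 13 = 13 + j)
k(-3 - 1*0, O)/(-965) = (13 + (-3 - 1*0))/(-965) = (13 + (-3 + 0))*(-1/965) = (13 - 3)*(-1/965) = 10*(-1/965) = -2/193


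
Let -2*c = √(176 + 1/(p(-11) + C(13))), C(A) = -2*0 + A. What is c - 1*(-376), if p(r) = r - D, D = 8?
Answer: 376 - √6330/12 ≈ 369.37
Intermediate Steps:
C(A) = A (C(A) = 0 + A = A)
p(r) = -8 + r (p(r) = r - 1*8 = r - 8 = -8 + r)
c = -√6330/12 (c = -√(176 + 1/((-8 - 11) + 13))/2 = -√(176 + 1/(-19 + 13))/2 = -√(176 + 1/(-6))/2 = -√(176 - ⅙)/2 = -√6330/12 ≈ -6.6301)
c - 1*(-376) = -√6330/12 - 1*(-376) = -√6330/12 + 376 = 376 - √6330/12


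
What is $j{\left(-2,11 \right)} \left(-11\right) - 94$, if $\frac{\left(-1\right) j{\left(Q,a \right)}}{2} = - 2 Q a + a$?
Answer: $1116$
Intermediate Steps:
$j{\left(Q,a \right)} = - 2 a + 4 Q a$ ($j{\left(Q,a \right)} = - 2 \left(- 2 Q a + a\right) = - 2 \left(a - 2 Q a\right) = - 2 a + 4 Q a$)
$j{\left(-2,11 \right)} \left(-11\right) - 94 = 2 \cdot 11 \left(-1 + 2 \left(-2\right)\right) \left(-11\right) - 94 = 2 \cdot 11 \left(-1 - 4\right) \left(-11\right) - 94 = 2 \cdot 11 \left(-5\right) \left(-11\right) - 94 = \left(-110\right) \left(-11\right) - 94 = 1210 - 94 = 1116$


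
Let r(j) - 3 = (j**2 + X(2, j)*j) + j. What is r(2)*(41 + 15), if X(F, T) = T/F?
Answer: 616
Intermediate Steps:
r(j) = 3 + j + 3*j**2/2 (r(j) = 3 + ((j**2 + (j/2)*j) + j) = 3 + ((j**2 + j**2/2) + j) = 3 + (3*j**2/2 + j) = 3 + (j + 3*j**2/2) = 3 + j + 3*j**2/2)
r(2)*(41 + 15) = (3 + 2 + (3/2)*2**2)*(41 + 15) = (3 + 2 + (3/2)*4)*56 = (3 + 2 + 6)*56 = 11*56 = 616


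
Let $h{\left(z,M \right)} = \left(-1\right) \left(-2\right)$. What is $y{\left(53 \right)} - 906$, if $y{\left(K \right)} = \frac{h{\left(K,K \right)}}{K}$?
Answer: $- \frac{48016}{53} \approx -905.96$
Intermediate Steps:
$h{\left(z,M \right)} = 2$
$y{\left(K \right)} = \frac{2}{K}$
$y{\left(53 \right)} - 906 = \frac{2}{53} - 906 = - \frac{48016}{53}$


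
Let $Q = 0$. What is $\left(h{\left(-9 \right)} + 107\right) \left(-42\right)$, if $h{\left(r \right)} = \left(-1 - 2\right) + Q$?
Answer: $-4368$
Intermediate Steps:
$h{\left(r \right)} = -3$ ($h{\left(r \right)} = \left(-1 - 2\right) + 0 = -3 + 0 = -3$)
$\left(h{\left(-9 \right)} + 107\right) \left(-42\right) = \left(-3 + 107\right) \left(-42\right) = 104 \left(-42\right) = -4368$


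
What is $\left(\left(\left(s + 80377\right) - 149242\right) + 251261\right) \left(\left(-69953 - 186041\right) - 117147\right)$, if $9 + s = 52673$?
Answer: $-87710523460$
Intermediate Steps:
$s = 52664$ ($s = -9 + 52673 = 52664$)
$\left(\left(\left(s + 80377\right) - 149242\right) + 251261\right) \left(\left(-69953 - 186041\right) - 117147\right) = \left(\left(\left(52664 + 80377\right) - 149242\right) + 251261\right) \left(\left(-69953 - 186041\right) - 117147\right) = \left(\left(133041 - 149242\right) + 251261\right) \left(\left(-69953 - 186041\right) - 117147\right) = \left(-16201 + 251261\right) \left(-255994 - 117147\right) = 235060 \left(-373141\right) = -87710523460$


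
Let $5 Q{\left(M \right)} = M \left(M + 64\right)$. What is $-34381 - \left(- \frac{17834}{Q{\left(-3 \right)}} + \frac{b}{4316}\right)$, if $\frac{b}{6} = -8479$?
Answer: $- \frac{13765312123}{394914} \approx -34857.0$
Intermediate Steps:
$b = -50874$ ($b = 6 \left(-8479\right) = -50874$)
$Q{\left(M \right)} = \frac{M \left(64 + M\right)}{5}$ ($Q{\left(M \right)} = \frac{M \left(M + 64\right)}{5} = \frac{M \left(64 + M\right)}{5}$)
$-34381 - \left(- \frac{17834}{Q{\left(-3 \right)}} + \frac{b}{4316}\right) = -34381 - \left(- \frac{17834}{\frac{1}{5} \left(-3\right) \left(64 - 3\right)} - \frac{50874}{4316}\right) = -34381 - \left(- \frac{17834}{\frac{1}{5} \left(-3\right) 61} - \frac{25437}{2158}\right) = -34381 - \left(- \frac{17834}{- \frac{183}{5}} - \frac{25437}{2158}\right) = -34381 - \left(\left(-17834\right) \left(- \frac{5}{183}\right) - \frac{25437}{2158}\right) = -34381 - \left(\frac{89170}{183} - \frac{25437}{2158}\right) = -34381 - \frac{187773889}{394914} = - \frac{13765312123}{394914}$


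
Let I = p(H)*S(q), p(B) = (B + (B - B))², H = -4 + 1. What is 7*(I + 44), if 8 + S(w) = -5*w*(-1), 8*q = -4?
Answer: -707/2 ≈ -353.50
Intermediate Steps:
q = -½ (q = (⅛)*(-4) = -½ ≈ -0.50000)
H = -3
p(B) = B² (p(B) = (B + 0)² = B²)
S(w) = -8 + 5*w (S(w) = -8 - 5*w*(-1) = -8 + 5*w)
I = -189/2 (I = (-3)²*(-8 + 5*(-½)) = 9*(-8 - 5/2) = 9*(-21/2) = -189/2 ≈ -94.500)
7*(I + 44) = 7*(-189/2 + 44) = 7*(-101/2) = -707/2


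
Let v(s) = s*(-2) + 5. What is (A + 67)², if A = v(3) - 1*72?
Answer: 36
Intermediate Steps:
v(s) = 5 - 2*s (v(s) = -2*s + 5 = 5 - 2*s)
A = -73 (A = (5 - 2*3) - 1*72 = (5 - 6) - 72 = -1 - 72 = -73)
(A + 67)² = (-73 + 67)² = (-6)² = 36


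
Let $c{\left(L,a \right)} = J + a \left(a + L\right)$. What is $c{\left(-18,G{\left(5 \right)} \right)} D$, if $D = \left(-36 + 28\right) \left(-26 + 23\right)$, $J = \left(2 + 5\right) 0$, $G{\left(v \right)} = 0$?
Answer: $0$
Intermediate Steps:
$J = 0$ ($J = 7 \cdot 0 = 0$)
$D = 24$ ($D = \left(-8\right) \left(-3\right) = 24$)
$c{\left(L,a \right)} = a \left(L + a\right)$ ($c{\left(L,a \right)} = 0 + a \left(a + L\right) = 0 + a \left(L + a\right) = a \left(L + a\right)$)
$c{\left(-18,G{\left(5 \right)} \right)} D = 0 \left(-18 + 0\right) 24 = 0 \left(-18\right) 24 = 0 \cdot 24 = 0$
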